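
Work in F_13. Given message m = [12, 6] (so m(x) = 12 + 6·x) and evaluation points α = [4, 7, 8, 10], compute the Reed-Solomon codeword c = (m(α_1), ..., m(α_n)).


c = [10, 2, 8, 7]

Message polynomial: m(x) = 12 + 6·x (mod 13).
For each evaluation point α_i, compute m(α_i) mod 13:
  α_1 = 4: Horner steps 6 → 10, so m(4) = 10.
  α_2 = 7: Horner steps 6 → 2, so m(7) = 2.
  α_3 = 8: Horner steps 6 → 8, so m(8) = 8.
  α_4 = 10: Horner steps 6 → 7, so m(10) = 7.
Codeword c = [10, 2, 8, 7] ∈ F_13^4.


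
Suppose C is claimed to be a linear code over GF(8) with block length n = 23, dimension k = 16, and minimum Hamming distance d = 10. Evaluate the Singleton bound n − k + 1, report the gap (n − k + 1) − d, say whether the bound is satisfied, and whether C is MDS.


Singleton RHS = n − k + 1 = 8, slack = -2, bound violated (no such code; not MDS).

Singleton bound: d ≤ n − k + 1.
Here n = 23, k = 16, so n − k + 1 = 8.
Given d = 10, check d ≤ 8: NO.
Slack = (n − k + 1) − d = -2.
The slack is negative: d = 10 exceeds n − k + 1 = 8 by 2, so the Singleton bound is violated and no linear [23, 16, 10]_8 code can exist. In particular it is not MDS (MDS requires d = n − k + 1 exactly).
Description: the claimed parameters are [23, 16, 10]_8; such a code would be impossible (violates the Singleton bound).


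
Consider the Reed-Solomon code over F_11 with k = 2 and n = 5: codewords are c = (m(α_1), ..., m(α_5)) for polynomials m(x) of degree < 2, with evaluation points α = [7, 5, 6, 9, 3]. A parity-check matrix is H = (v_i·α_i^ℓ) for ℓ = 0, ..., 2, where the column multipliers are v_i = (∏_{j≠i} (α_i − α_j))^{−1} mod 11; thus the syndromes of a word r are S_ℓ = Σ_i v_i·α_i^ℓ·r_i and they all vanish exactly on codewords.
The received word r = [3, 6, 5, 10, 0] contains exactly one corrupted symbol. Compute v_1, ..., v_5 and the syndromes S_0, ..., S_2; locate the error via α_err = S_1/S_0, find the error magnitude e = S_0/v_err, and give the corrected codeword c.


S = (9, 1, 5), error at position 2, error magnitude e = 10, c = [3, 7, 5, 10, 0].

Step 1: column multipliers v_i = (∏_{j≠i}(α_i − α_j))^{−1} mod 11.
  i = 1 (α = 7): (7−5)(7−6)(7−9)(7−3) = 2·1·(−2)·4 = −16 ≡ 6, so v_1 = 6^{−1} = 2 (mod 11).
  i = 2 (α = 5): (5−7)(5−6)(5−9)(5−3) = (−2)·(−1)·(−4)·2 = −16 ≡ 6, so v_2 = 6^{−1} = 2 (mod 11).
  i = 3 (α = 6): (6−7)(6−5)(6−9)(6−3) = (−1)·1·(−3)·3 = 9 ≡ 9, so v_3 = 9^{−1} = 5 (mod 11).
  i = 4 (α = 9): (9−7)(9−5)(9−6)(9−3) = 2·4·3·6 = 144 ≡ 1, so v_4 = 1^{−1} = 1 (mod 11).
  i = 5 (α = 3): (3−7)(3−5)(3−6)(3−9) = (−4)·(−2)·(−3)·(−6) = 144 ≡ 1, so v_5 = 1^{−1} = 1 (mod 11).
  v = [2, 2, 5, 1, 1].
Step 2: syndromes of r = [3, 6, 5, 10, 0] (all sums mod 11).
  S_0 = Σ v_i r_i = 2·3 + 2·6 + 5·5 + 1·10 + 1·0 = 53 ≡ 9.
  S_1 = Σ v_i α_i r_i = 2·7·3 + 2·5·6 + 5·6·5 + 1·9·10 + 1·3·0 = 342 ≡ 1.
  α_i^2 mod 11 = [5, 3, 3, 4, 9].
  S_2 = Σ v_i α_i^2 r_i = 2·5·3 + 2·3·6 + 5·3·5 + 1·4·10 + 1·9·0 = 181 ≡ 5.
  S = (9, 1, 5) ≠ 0, so r is not a codeword (an error is present).
Step 3: locate the error. For a single error e at position i, S_ℓ = v_i·e·α_i^ℓ, so α_err = S_1/S_0.
  S_0^{−1} = 9^{−1} = 5 (mod 11), so α_err = 1·5 = 5 ≡ 5 = α_2. Error position i = 2.
  Consistency check: S_2/S_1 = 5·1 = 5 ≡ 5 = α_err ✓ (single-error assumption holds).
Step 4: error magnitude e = S_0/v_2 = S_0·∏_{j≠2}(α_2 − α_j) = 9·6 = 54 ≡ 10 (mod 11).
Step 5: correct position 2: c_2 = r_2 − e = 6 − 10 ≡ 7 (mod 11). Hence c = [3, 7, 5, 10, 0].
  Check: interpolating c through the α_i gives m(x) = 6 + 9·x (degree < 2) with m(α_i) = c_i for every i, so c is indeed a codeword.


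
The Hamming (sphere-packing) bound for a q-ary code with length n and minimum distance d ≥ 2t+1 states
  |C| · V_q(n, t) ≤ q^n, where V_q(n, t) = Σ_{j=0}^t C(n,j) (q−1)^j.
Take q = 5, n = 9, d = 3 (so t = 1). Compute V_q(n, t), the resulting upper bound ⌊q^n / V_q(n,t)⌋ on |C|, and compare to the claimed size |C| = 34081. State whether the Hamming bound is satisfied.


V_q(n, t) = 37, q^n = 1953125, Hamming bound = 52787, |C| = 34081 ≤ bound (satisfied).

Step 1: Compute V_q(n, t) = Σ_{j=0}^1 C(n, j) (q−1)^j.
  j = 0: C(9,0)·(4)^0 = 1·1 = 1.
  j = 1: C(9,1)·(4)^1 = 9·4 = 36.
  V_q(n, t) = 1 + 36 = 37.
Step 2: q^n = 5^9 = 1953125.
Step 3: Hamming bound ⌊q^n / V_q(n,t)⌋ = ⌊1953125/37⌋ = 52787.
Step 4: Compare |C| = 34081 to 52787: satisfied.
The claimed |C| lies below the Hamming bound.


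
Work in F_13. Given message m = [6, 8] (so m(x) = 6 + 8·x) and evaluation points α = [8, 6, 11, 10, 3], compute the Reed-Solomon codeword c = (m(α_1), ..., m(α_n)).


c = [5, 2, 3, 8, 4]

Message polynomial: m(x) = 6 + 8·x (mod 13).
For each evaluation point α_i, compute m(α_i) mod 13:
  α_1 = 8: Horner steps 8 → 5, so m(8) = 5.
  α_2 = 6: Horner steps 8 → 2, so m(6) = 2.
  α_3 = 11: Horner steps 8 → 3, so m(11) = 3.
  α_4 = 10: Horner steps 8 → 8, so m(10) = 8.
  α_5 = 3: Horner steps 8 → 4, so m(3) = 4.
Codeword c = [5, 2, 3, 8, 4] ∈ F_13^5.


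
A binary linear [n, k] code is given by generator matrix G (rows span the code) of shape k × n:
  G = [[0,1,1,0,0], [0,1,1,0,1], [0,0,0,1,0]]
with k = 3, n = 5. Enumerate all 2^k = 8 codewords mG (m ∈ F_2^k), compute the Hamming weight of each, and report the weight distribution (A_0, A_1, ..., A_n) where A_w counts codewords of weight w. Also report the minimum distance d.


Weight distribution: A_0 = 1, A_1 = 2, A_2 = 2, A_3 = 2, A_4 = 1. Minimum distance d = 1.

Enumerate all 2^3 = 8 messages m ∈ F_2^3.
For each, compute codeword c = mG in F_2^5, then tally its weight.
  m = 000 → c = 00000, weight = 0.
  m = 100 → c = 01100, weight = 2.
  m = 010 → c = 01101, weight = 3.
  m = 110 → c = 00001, weight = 1.
  m = 001 → c = 00010, weight = 1.
  m = 101 → c = 01110, weight = 3.
  m = 011 → c = 01111, weight = 4.
  m = 111 → c = 00011, weight = 2.
Tally weights:
  weight 0: 1 codewords.
  weight 1: 2 codewords.
  weight 2: 2 codewords.
  weight 3: 2 codewords.
  weight 4: 1 codewords.
Minimum distance d = smallest w > 0 with A_w > 0 = 1.
Sanity: Σ A_w = 8 = 2^3 = 8 ✓.


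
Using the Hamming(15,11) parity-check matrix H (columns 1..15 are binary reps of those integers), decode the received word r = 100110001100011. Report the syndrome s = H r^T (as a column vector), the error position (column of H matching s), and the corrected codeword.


s = (0, 0, 1, 0)^T, error position = 2, corrected codeword c = 110110001100011

Compute s = H r^T mod 2 one row at a time:
  s_1 = 0 + 1 + 1 + 0 + 0 + 0 + 1 + 1 = 4 ≡ 0 (mod 2).
  s_2 = 1 + 1 + 0 + 0 + 0 + 0 + 1 + 1 = 4 ≡ 0 (mod 2).
  s_3 = 0 + 0 + 0 + 0 + 1 + 0 + 1 + 1 = 3 ≡ 1 (mod 2).
  s_4 = 1 + 0 + 1 + 0 + 1 + 0 + 0 + 1 = 4 ≡ 0 (mod 2).
s = (0, 0, 1, 0)^T — this equals column 2 of H (binary 0010), so error is at position 2.
Correct: flip bit 2 of r = 100110001100011 to get c = 110110001100011.


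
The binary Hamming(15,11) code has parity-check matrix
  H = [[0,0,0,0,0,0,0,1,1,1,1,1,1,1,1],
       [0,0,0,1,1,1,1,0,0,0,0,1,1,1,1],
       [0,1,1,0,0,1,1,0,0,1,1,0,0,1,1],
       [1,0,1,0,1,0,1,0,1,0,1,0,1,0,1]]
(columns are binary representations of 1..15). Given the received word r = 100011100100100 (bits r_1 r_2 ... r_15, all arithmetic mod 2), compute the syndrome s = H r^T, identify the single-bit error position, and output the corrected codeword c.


s = (0, 0, 1, 0)^T, error position = 2, corrected codeword c = 110011100100100

Compute s = H r^T mod 2 one row at a time:
  s_1 = 0 + 0 + 1 + 0 + 0 + 1 + 0 + 0 = 2 ≡ 0 (mod 2).
  s_2 = 0 + 1 + 1 + 1 + 0 + 1 + 0 + 0 = 4 ≡ 0 (mod 2).
  s_3 = 0 + 0 + 1 + 1 + 1 + 0 + 0 + 0 = 3 ≡ 1 (mod 2).
  s_4 = 1 + 0 + 1 + 1 + 0 + 0 + 1 + 0 = 4 ≡ 0 (mod 2).
s = (0, 0, 1, 0)^T — this equals column 2 of H (binary 0010), so error is at position 2.
Correct: flip bit 2 of r = 100011100100100 to get c = 110011100100100.


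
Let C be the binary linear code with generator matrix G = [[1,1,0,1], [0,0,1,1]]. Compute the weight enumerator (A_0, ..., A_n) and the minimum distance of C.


Weight distribution: A_0 = 1, A_2 = 1, A_3 = 2. Minimum distance d = 2.

Enumerate all 2^2 = 4 messages m ∈ F_2^2.
For each, compute codeword c = mG in F_2^4, then tally its weight.
  m = 00 → c = 0000, weight = 0.
  m = 10 → c = 1101, weight = 3.
  m = 01 → c = 0011, weight = 2.
  m = 11 → c = 1110, weight = 3.
Tally weights:
  weight 0: 1 codewords.
  weight 2: 1 codewords.
  weight 3: 2 codewords.
Minimum distance d = smallest w > 0 with A_w > 0 = 2.
Sanity: Σ A_w = 4 = 2^2 = 4 ✓.


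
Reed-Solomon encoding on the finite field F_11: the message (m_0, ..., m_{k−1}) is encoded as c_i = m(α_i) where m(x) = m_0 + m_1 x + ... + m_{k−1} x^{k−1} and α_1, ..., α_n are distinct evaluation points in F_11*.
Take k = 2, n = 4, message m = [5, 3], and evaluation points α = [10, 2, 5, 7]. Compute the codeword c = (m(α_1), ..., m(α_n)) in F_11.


c = [2, 0, 9, 4]

Message polynomial: m(x) = 5 + 3·x (mod 11).
For each evaluation point α_i, compute m(α_i) mod 11:
  α_1 = 10: Horner steps 3 → 2, so m(10) = 2.
  α_2 = 2: Horner steps 3 → 0, so m(2) = 0.
  α_3 = 5: Horner steps 3 → 9, so m(5) = 9.
  α_4 = 7: Horner steps 3 → 4, so m(7) = 4.
Codeword c = [2, 0, 9, 4] ∈ F_11^4.


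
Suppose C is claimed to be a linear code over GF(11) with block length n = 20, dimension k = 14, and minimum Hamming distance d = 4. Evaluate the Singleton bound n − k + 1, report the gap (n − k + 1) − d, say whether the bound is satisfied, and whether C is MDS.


Singleton RHS = n − k + 1 = 7, slack = 3, bound satisfied, not MDS.

Singleton bound: d ≤ n − k + 1.
Here n = 20, k = 14, so n − k + 1 = 7.
Given d = 4, check d ≤ 7: YES.
Slack = (n − k + 1) − d = 3.
The code is NOT MDS (slack = 3 > 0).
Description: the claimed parameters are [20, 14, 4]_11; such a code would be non-MDS.


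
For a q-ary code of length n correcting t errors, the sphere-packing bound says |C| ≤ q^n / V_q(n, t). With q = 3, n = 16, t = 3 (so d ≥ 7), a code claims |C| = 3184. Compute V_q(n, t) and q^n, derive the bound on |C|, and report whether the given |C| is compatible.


V_q(n, t) = 4993, q^n = 43046721, Hamming bound = 8621, |C| = 3184 ≤ bound (satisfied).

Step 1: Compute V_q(n, t) = Σ_{j=0}^3 C(n, j) (q−1)^j.
  j = 0: C(16,0)·(2)^0 = 1·1 = 1.
  j = 1: C(16,1)·(2)^1 = 16·2 = 32.
  j = 2: C(16,2)·(2)^2 = 120·4 = 480.
  j = 3: C(16,3)·(2)^3 = 560·8 = 4480.
  V_q(n, t) = 1 + 32 + 480 + 4480 = 4993.
Step 2: q^n = 3^16 = 43046721.
Step 3: Hamming bound ⌊q^n / V_q(n,t)⌋ = ⌊43046721/4993⌋ = 8621.
Step 4: Compare |C| = 3184 to 8621: satisfied.
The claimed |C| lies below the Hamming bound.


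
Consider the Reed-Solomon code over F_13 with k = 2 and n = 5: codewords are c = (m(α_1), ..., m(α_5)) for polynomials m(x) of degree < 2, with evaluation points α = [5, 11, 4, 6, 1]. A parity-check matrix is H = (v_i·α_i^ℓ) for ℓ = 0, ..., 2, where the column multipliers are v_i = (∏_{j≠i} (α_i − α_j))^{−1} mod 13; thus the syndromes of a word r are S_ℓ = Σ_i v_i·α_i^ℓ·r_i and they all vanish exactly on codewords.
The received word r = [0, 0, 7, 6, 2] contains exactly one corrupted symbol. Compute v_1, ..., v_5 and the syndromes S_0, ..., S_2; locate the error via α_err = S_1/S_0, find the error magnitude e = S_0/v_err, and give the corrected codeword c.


S = (6, 1, 11), error at position 2, error magnitude e = 3, c = [0, 10, 7, 6, 2].

Step 1: column multipliers v_i = (∏_{j≠i}(α_i − α_j))^{−1} mod 13.
  i = 1 (α = 5): (5−11)(5−4)(5−6)(5−1) = (−6)·1·(−1)·4 = 24 ≡ 11, so v_1 = 11^{−1} = 6 (mod 13).
  i = 2 (α = 11): (11−5)(11−4)(11−6)(11−1) = 6·7·5·10 = 2100 ≡ 7, so v_2 = 7^{−1} = 2 (mod 13).
  i = 3 (α = 4): (4−5)(4−11)(4−6)(4−1) = (−1)·(−7)·(−2)·3 = −42 ≡ 10, so v_3 = 10^{−1} = 4 (mod 13).
  i = 4 (α = 6): (6−5)(6−11)(6−4)(6−1) = 1·(−5)·2·5 = −50 ≡ 2, so v_4 = 2^{−1} = 7 (mod 13).
  i = 5 (α = 1): (1−5)(1−11)(1−4)(1−6) = (−4)·(−10)·(−3)·(−5) = 600 ≡ 2, so v_5 = 2^{−1} = 7 (mod 13).
  v = [6, 2, 4, 7, 7].
Step 2: syndromes of r = [0, 0, 7, 6, 2] (all sums mod 13).
  S_0 = Σ v_i r_i = 6·0 + 2·0 + 4·7 + 7·6 + 7·2 = 84 ≡ 6.
  S_1 = Σ v_i α_i r_i = 6·5·0 + 2·11·0 + 4·4·7 + 7·6·6 + 7·1·2 = 378 ≡ 1.
  α_i^2 mod 13 = [12, 4, 3, 10, 1].
  S_2 = Σ v_i α_i^2 r_i = 6·12·0 + 2·4·0 + 4·3·7 + 7·10·6 + 7·1·2 = 518 ≡ 11.
  S = (6, 1, 11) ≠ 0, so r is not a codeword (an error is present).
Step 3: locate the error. For a single error e at position i, S_ℓ = v_i·e·α_i^ℓ, so α_err = S_1/S_0.
  S_0^{−1} = 6^{−1} = 11 (mod 13), so α_err = 1·11 = 11 ≡ 11 = α_2. Error position i = 2.
  Consistency check: S_2/S_1 = 11·1 = 11 ≡ 11 = α_err ✓ (single-error assumption holds).
Step 4: error magnitude e = S_0/v_2 = S_0·∏_{j≠2}(α_2 − α_j) = 6·7 = 42 ≡ 3 (mod 13).
Step 5: correct position 2: c_2 = r_2 − e = 0 − 3 ≡ 10 (mod 13). Hence c = [0, 10, 7, 6, 2].
  Check: interpolating c through the α_i gives m(x) = 9 + 6·x (degree < 2) with m(α_i) = c_i for every i, so c is indeed a codeword.


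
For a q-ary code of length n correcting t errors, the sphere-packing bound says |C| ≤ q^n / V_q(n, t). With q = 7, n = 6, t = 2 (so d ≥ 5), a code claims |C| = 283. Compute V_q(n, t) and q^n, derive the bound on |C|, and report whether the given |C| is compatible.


V_q(n, t) = 577, q^n = 117649, Hamming bound = 203, |C| = 283 > bound (violated).

Step 1: Compute V_q(n, t) = Σ_{j=0}^2 C(n, j) (q−1)^j.
  j = 0: C(6,0)·(6)^0 = 1·1 = 1.
  j = 1: C(6,1)·(6)^1 = 6·6 = 36.
  j = 2: C(6,2)·(6)^2 = 15·36 = 540.
  V_q(n, t) = 1 + 36 + 540 = 577.
Step 2: q^n = 7^6 = 117649.
Step 3: Hamming bound ⌊q^n / V_q(n,t)⌋ = ⌊117649/577⌋ = 203.
Step 4: Compare |C| = 283 to 203: violated.
The claimed |C| lies above the Hamming bound, so no 7-ary code of length 6 with d ≥ 5 can have 283 codewords.


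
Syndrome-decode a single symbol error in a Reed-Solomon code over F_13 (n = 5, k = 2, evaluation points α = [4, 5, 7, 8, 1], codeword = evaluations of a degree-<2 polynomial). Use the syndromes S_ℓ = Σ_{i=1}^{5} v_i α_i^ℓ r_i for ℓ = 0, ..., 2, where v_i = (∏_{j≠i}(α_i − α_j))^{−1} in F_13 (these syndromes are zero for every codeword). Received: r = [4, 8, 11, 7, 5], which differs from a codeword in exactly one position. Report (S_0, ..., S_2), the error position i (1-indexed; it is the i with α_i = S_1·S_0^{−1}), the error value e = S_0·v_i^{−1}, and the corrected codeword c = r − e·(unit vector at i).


S = (7, 10, 5), error at position 3, error magnitude e = 8, c = [4, 8, 3, 7, 5].

Step 1: column multipliers v_i = (∏_{j≠i}(α_i − α_j))^{−1} mod 13.
  i = 1 (α = 4): (4−5)(4−7)(4−8)(4−1) = (−1)·(−3)·(−4)·3 = −36 ≡ 3, so v_1 = 3^{−1} = 9 (mod 13).
  i = 2 (α = 5): (5−4)(5−7)(5−8)(5−1) = 1·(−2)·(−3)·4 = 24 ≡ 11, so v_2 = 11^{−1} = 6 (mod 13).
  i = 3 (α = 7): (7−4)(7−5)(7−8)(7−1) = 3·2·(−1)·6 = −36 ≡ 3, so v_3 = 3^{−1} = 9 (mod 13).
  i = 4 (α = 8): (8−4)(8−5)(8−7)(8−1) = 4·3·1·7 = 84 ≡ 6, so v_4 = 6^{−1} = 11 (mod 13).
  i = 5 (α = 1): (1−4)(1−5)(1−7)(1−8) = (−3)·(−4)·(−6)·(−7) = 504 ≡ 10, so v_5 = 10^{−1} = 4 (mod 13).
  v = [9, 6, 9, 11, 4].
Step 2: syndromes of r = [4, 8, 11, 7, 5] (all sums mod 13).
  S_0 = Σ v_i r_i = 9·4 + 6·8 + 9·11 + 11·7 + 4·5 = 280 ≡ 7.
  S_1 = Σ v_i α_i r_i = 9·4·4 + 6·5·8 + 9·7·11 + 11·8·7 + 4·1·5 = 1713 ≡ 10.
  α_i^2 mod 13 = [3, 12, 10, 12, 1].
  S_2 = Σ v_i α_i^2 r_i = 9·3·4 + 6·12·8 + 9·10·11 + 11·12·7 + 4·1·5 = 2618 ≡ 5.
  S = (7, 10, 5) ≠ 0, so r is not a codeword (an error is present).
Step 3: locate the error. For a single error e at position i, S_ℓ = v_i·e·α_i^ℓ, so α_err = S_1/S_0.
  S_0^{−1} = 7^{−1} = 2 (mod 13), so α_err = 10·2 = 20 ≡ 7 = α_3. Error position i = 3.
  Consistency check: S_2/S_1 = 5·4 = 20 ≡ 7 = α_err ✓ (single-error assumption holds).
Step 4: error magnitude e = S_0/v_3 = S_0·∏_{j≠3}(α_3 − α_j) = 7·3 = 21 ≡ 8 (mod 13).
Step 5: correct position 3: c_3 = r_3 − e = 11 − 8 ≡ 3 (mod 13). Hence c = [4, 8, 3, 7, 5].
  Check: interpolating c through the α_i gives m(x) = 1 + 4·x (degree < 2) with m(α_i) = c_i for every i, so c is indeed a codeword.


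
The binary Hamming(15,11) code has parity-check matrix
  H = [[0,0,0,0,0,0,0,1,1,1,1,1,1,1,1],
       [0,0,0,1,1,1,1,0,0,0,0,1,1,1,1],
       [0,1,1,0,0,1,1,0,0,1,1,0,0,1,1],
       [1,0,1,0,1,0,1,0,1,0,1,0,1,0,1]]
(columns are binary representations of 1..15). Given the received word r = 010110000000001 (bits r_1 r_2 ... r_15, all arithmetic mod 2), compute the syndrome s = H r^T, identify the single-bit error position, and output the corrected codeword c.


s = (1, 1, 0, 0)^T, error position = 12, corrected codeword c = 010110000001001

Compute s = H r^T mod 2 one row at a time:
  s_1 = 0 + 0 + 0 + 0 + 0 + 0 + 0 + 1 = 1 ≡ 1 (mod 2).
  s_2 = 1 + 1 + 0 + 0 + 0 + 0 + 0 + 1 = 3 ≡ 1 (mod 2).
  s_3 = 1 + 0 + 0 + 0 + 0 + 0 + 0 + 1 = 2 ≡ 0 (mod 2).
  s_4 = 0 + 0 + 1 + 0 + 0 + 0 + 0 + 1 = 2 ≡ 0 (mod 2).
s = (1, 1, 0, 0)^T — this equals column 12 of H (binary 1100), so error is at position 12.
Correct: flip bit 12 of r = 010110000000001 to get c = 010110000001001.


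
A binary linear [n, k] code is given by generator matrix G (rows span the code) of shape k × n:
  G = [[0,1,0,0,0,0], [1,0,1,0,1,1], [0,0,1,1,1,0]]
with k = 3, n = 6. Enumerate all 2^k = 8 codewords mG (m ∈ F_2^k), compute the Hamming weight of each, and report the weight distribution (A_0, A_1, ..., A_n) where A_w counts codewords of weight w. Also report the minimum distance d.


Weight distribution: A_0 = 1, A_1 = 1, A_3 = 2, A_4 = 3, A_5 = 1. Minimum distance d = 1.

Enumerate all 2^3 = 8 messages m ∈ F_2^3.
For each, compute codeword c = mG in F_2^6, then tally its weight.
  m = 000 → c = 000000, weight = 0.
  m = 100 → c = 010000, weight = 1.
  m = 010 → c = 101011, weight = 4.
  m = 110 → c = 111011, weight = 5.
  m = 001 → c = 001110, weight = 3.
  m = 101 → c = 011110, weight = 4.
  m = 011 → c = 100101, weight = 3.
  m = 111 → c = 110101, weight = 4.
Tally weights:
  weight 0: 1 codewords.
  weight 1: 1 codewords.
  weight 3: 2 codewords.
  weight 4: 3 codewords.
  weight 5: 1 codewords.
Minimum distance d = smallest w > 0 with A_w > 0 = 1.
Sanity: Σ A_w = 8 = 2^3 = 8 ✓.


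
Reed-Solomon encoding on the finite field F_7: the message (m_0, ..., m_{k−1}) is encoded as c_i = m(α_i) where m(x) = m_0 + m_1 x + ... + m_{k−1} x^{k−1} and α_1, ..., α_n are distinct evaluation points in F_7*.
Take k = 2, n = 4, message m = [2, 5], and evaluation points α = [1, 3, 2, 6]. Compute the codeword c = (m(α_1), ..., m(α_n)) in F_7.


c = [0, 3, 5, 4]

Message polynomial: m(x) = 2 + 5·x (mod 7).
For each evaluation point α_i, compute m(α_i) mod 7:
  α_1 = 1: Horner steps 5 → 0, so m(1) = 0.
  α_2 = 3: Horner steps 5 → 3, so m(3) = 3.
  α_3 = 2: Horner steps 5 → 5, so m(2) = 5.
  α_4 = 6: Horner steps 5 → 4, so m(6) = 4.
Codeword c = [0, 3, 5, 4] ∈ F_7^4.


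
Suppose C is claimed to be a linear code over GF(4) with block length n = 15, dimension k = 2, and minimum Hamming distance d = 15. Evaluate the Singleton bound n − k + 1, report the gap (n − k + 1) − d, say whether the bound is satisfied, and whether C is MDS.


Singleton RHS = n − k + 1 = 14, slack = -1, bound violated (no such code; not MDS).

Singleton bound: d ≤ n − k + 1.
Here n = 15, k = 2, so n − k + 1 = 14.
Given d = 15, check d ≤ 14: NO.
Slack = (n − k + 1) − d = -1.
The slack is negative: d = 15 exceeds n − k + 1 = 14 by 1, so the Singleton bound is violated and no linear [15, 2, 15]_4 code can exist. In particular it is not MDS (MDS requires d = n − k + 1 exactly).
Description: the claimed parameters are [15, 2, 15]_4; such a code would be impossible (violates the Singleton bound).


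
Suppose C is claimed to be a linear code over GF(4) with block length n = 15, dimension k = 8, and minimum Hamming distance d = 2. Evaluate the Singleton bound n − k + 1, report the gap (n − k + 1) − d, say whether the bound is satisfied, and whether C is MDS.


Singleton RHS = n − k + 1 = 8, slack = 6, bound satisfied, not MDS.

Singleton bound: d ≤ n − k + 1.
Here n = 15, k = 8, so n − k + 1 = 8.
Given d = 2, check d ≤ 8: YES.
Slack = (n − k + 1) − d = 6.
The code is NOT MDS (slack = 6 > 0).
Description: the claimed parameters are [15, 8, 2]_4; such a code would be non-MDS.


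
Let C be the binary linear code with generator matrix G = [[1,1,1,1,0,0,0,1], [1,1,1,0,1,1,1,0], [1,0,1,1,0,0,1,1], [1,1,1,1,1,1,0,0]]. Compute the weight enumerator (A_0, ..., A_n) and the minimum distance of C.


Weight distribution: A_0 = 1, A_2 = 3, A_3 = 2, A_4 = 1, A_5 = 6, A_6 = 3. Minimum distance d = 2.

Enumerate all 2^4 = 16 messages m ∈ F_2^4.
For each, compute codeword c = mG in F_2^8, then tally its weight.
  m = 0000 → c = 00000000, weight = 0.
  m = 1000 → c = 11110001, weight = 5.
  m = 0100 → c = 11101110, weight = 6.
  m = 1100 → c = 00011111, weight = 5.
  m = 0010 → c = 10110011, weight = 5.
  m = 1010 → c = 01000010, weight = 2.
  m = 0110 → c = 01011101, weight = 5.
  m = 1110 → c = 10101100, weight = 4.
  m = 0001 → c = 11111100, weight = 6.
  m = 1001 → c = 00001101, weight = 3.
  m = 0101 → c = 00010010, weight = 2.
  m = 1101 → c = 11100011, weight = 5.
  m = 0011 → c = 01001111, weight = 5.
  m = 1011 → c = 10111110, weight = 6.
  m = 0111 → c = 10100001, weight = 3.
  m = 1111 → c = 01010000, weight = 2.
Tally weights:
  weight 0: 1 codewords.
  weight 2: 3 codewords.
  weight 3: 2 codewords.
  weight 4: 1 codewords.
  weight 5: 6 codewords.
  weight 6: 3 codewords.
Minimum distance d = smallest w > 0 with A_w > 0 = 2.
Sanity: Σ A_w = 16 = 2^4 = 16 ✓.


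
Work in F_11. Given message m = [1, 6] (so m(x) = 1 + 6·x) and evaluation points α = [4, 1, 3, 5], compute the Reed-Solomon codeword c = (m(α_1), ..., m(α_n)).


c = [3, 7, 8, 9]

Message polynomial: m(x) = 1 + 6·x (mod 11).
For each evaluation point α_i, compute m(α_i) mod 11:
  α_1 = 4: Horner steps 6 → 3, so m(4) = 3.
  α_2 = 1: Horner steps 6 → 7, so m(1) = 7.
  α_3 = 3: Horner steps 6 → 8, so m(3) = 8.
  α_4 = 5: Horner steps 6 → 9, so m(5) = 9.
Codeword c = [3, 7, 8, 9] ∈ F_11^4.


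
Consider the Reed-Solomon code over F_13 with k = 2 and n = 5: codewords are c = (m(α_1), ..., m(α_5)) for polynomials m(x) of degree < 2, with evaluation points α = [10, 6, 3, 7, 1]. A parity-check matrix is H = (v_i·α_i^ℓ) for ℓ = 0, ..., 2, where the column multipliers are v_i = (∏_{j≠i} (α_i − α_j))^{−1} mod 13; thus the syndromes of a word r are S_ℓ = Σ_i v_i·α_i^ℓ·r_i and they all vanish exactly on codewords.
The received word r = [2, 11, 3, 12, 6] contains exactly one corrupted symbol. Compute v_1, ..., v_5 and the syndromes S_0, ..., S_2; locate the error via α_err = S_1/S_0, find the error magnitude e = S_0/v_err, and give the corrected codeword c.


S = (8, 11, 7), error at position 3, error magnitude e = 8, c = [2, 11, 8, 12, 6].

Step 1: column multipliers v_i = (∏_{j≠i}(α_i − α_j))^{−1} mod 13.
  i = 1 (α = 10): (10−6)(10−3)(10−7)(10−1) = 4·7·3·9 = 756 ≡ 2, so v_1 = 2^{−1} = 7 (mod 13).
  i = 2 (α = 6): (6−10)(6−3)(6−7)(6−1) = (−4)·3·(−1)·5 = 60 ≡ 8, so v_2 = 8^{−1} = 5 (mod 13).
  i = 3 (α = 3): (3−10)(3−6)(3−7)(3−1) = (−7)·(−3)·(−4)·2 = −168 ≡ 1, so v_3 = 1^{−1} = 1 (mod 13).
  i = 4 (α = 7): (7−10)(7−6)(7−3)(7−1) = (−3)·1·4·6 = −72 ≡ 6, so v_4 = 6^{−1} = 11 (mod 13).
  i = 5 (α = 1): (1−10)(1−6)(1−3)(1−7) = (−9)·(−5)·(−2)·(−6) = 540 ≡ 7, so v_5 = 7^{−1} = 2 (mod 13).
  v = [7, 5, 1, 11, 2].
Step 2: syndromes of r = [2, 11, 3, 12, 6] (all sums mod 13).
  S_0 = Σ v_i r_i = 7·2 + 5·11 + 1·3 + 11·12 + 2·6 = 216 ≡ 8.
  S_1 = Σ v_i α_i r_i = 7·10·2 + 5·6·11 + 1·3·3 + 11·7·12 + 2·1·6 = 1415 ≡ 11.
  α_i^2 mod 13 = [9, 10, 9, 10, 1].
  S_2 = Σ v_i α_i^2 r_i = 7·9·2 + 5·10·11 + 1·9·3 + 11·10·12 + 2·1·6 = 2035 ≡ 7.
  S = (8, 11, 7) ≠ 0, so r is not a codeword (an error is present).
Step 3: locate the error. For a single error e at position i, S_ℓ = v_i·e·α_i^ℓ, so α_err = S_1/S_0.
  S_0^{−1} = 8^{−1} = 5 (mod 13), so α_err = 11·5 = 55 ≡ 3 = α_3. Error position i = 3.
  Consistency check: S_2/S_1 = 7·6 = 42 ≡ 3 = α_err ✓ (single-error assumption holds).
Step 4: error magnitude e = S_0/v_3 = S_0·∏_{j≠3}(α_3 − α_j) = 8·1 = 8 ≡ 8 (mod 13).
Step 5: correct position 3: c_3 = r_3 − e = 3 − 8 ≡ 8 (mod 13). Hence c = [2, 11, 8, 12, 6].
  Check: interpolating c through the α_i gives m(x) = 5 + 1·x (degree < 2) with m(α_i) = c_i for every i, so c is indeed a codeword.


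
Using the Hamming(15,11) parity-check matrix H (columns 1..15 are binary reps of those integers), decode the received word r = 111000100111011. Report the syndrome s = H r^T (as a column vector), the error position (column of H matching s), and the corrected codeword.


s = (1, 0, 1, 1)^T, error position = 11, corrected codeword c = 111000100101011

Compute s = H r^T mod 2 one row at a time:
  s_1 = 0 + 0 + 1 + 1 + 1 + 0 + 1 + 1 = 5 ≡ 1 (mod 2).
  s_2 = 0 + 0 + 0 + 1 + 1 + 0 + 1 + 1 = 4 ≡ 0 (mod 2).
  s_3 = 1 + 1 + 0 + 1 + 1 + 1 + 1 + 1 = 7 ≡ 1 (mod 2).
  s_4 = 1 + 1 + 0 + 1 + 0 + 1 + 0 + 1 = 5 ≡ 1 (mod 2).
s = (1, 0, 1, 1)^T — this equals column 11 of H (binary 1011), so error is at position 11.
Correct: flip bit 11 of r = 111000100111011 to get c = 111000100101011.


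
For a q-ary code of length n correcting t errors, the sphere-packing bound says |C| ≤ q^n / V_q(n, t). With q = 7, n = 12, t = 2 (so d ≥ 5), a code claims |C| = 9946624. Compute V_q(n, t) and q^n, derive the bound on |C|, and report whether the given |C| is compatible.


V_q(n, t) = 2449, q^n = 13841287201, Hamming bound = 5651811, |C| = 9946624 > bound (violated).

Step 1: Compute V_q(n, t) = Σ_{j=0}^2 C(n, j) (q−1)^j.
  j = 0: C(12,0)·(6)^0 = 1·1 = 1.
  j = 1: C(12,1)·(6)^1 = 12·6 = 72.
  j = 2: C(12,2)·(6)^2 = 66·36 = 2376.
  V_q(n, t) = 1 + 72 + 2376 = 2449.
Step 2: q^n = 7^12 = 13841287201.
Step 3: Hamming bound ⌊q^n / V_q(n,t)⌋ = ⌊13841287201/2449⌋ = 5651811.
Step 4: Compare |C| = 9946624 to 5651811: violated.
The claimed |C| lies above the Hamming bound, so no 7-ary code of length 12 with d ≥ 5 can have 9946624 codewords.


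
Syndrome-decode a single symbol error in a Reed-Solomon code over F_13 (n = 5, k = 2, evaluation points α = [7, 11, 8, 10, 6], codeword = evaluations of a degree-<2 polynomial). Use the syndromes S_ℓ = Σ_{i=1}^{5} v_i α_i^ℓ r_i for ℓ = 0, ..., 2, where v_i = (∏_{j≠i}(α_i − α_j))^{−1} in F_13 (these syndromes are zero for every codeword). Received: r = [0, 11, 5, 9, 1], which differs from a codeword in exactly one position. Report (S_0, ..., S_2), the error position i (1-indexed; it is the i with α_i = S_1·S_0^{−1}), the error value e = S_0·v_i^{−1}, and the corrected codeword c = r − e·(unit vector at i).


S = (10, 5, 9), error at position 1, error magnitude e = 10, c = [3, 11, 5, 9, 1].

Step 1: column multipliers v_i = (∏_{j≠i}(α_i − α_j))^{−1} mod 13.
  i = 1 (α = 7): (7−11)(7−8)(7−10)(7−6) = (−4)·(−1)·(−3)·1 = −12 ≡ 1, so v_1 = 1^{−1} = 1 (mod 13).
  i = 2 (α = 11): (11−7)(11−8)(11−10)(11−6) = 4·3·1·5 = 60 ≡ 8, so v_2 = 8^{−1} = 5 (mod 13).
  i = 3 (α = 8): (8−7)(8−11)(8−10)(8−6) = 1·(−3)·(−2)·2 = 12 ≡ 12, so v_3 = 12^{−1} = 12 (mod 13).
  i = 4 (α = 10): (10−7)(10−11)(10−8)(10−6) = 3·(−1)·2·4 = −24 ≡ 2, so v_4 = 2^{−1} = 7 (mod 13).
  i = 5 (α = 6): (6−7)(6−11)(6−8)(6−10) = (−1)·(−5)·(−2)·(−4) = 40 ≡ 1, so v_5 = 1^{−1} = 1 (mod 13).
  v = [1, 5, 12, 7, 1].
Step 2: syndromes of r = [0, 11, 5, 9, 1] (all sums mod 13).
  S_0 = Σ v_i r_i = 1·0 + 5·11 + 12·5 + 7·9 + 1·1 = 179 ≡ 10.
  S_1 = Σ v_i α_i r_i = 1·7·0 + 5·11·11 + 12·8·5 + 7·10·9 + 1·6·1 = 1721 ≡ 5.
  α_i^2 mod 13 = [10, 4, 12, 9, 10].
  S_2 = Σ v_i α_i^2 r_i = 1·10·0 + 5·4·11 + 12·12·5 + 7·9·9 + 1·10·1 = 1517 ≡ 9.
  S = (10, 5, 9) ≠ 0, so r is not a codeword (an error is present).
Step 3: locate the error. For a single error e at position i, S_ℓ = v_i·e·α_i^ℓ, so α_err = S_1/S_0.
  S_0^{−1} = 10^{−1} = 4 (mod 13), so α_err = 5·4 = 20 ≡ 7 = α_1. Error position i = 1.
  Consistency check: S_2/S_1 = 9·8 = 72 ≡ 7 = α_err ✓ (single-error assumption holds).
Step 4: error magnitude e = S_0/v_1 = S_0·∏_{j≠1}(α_1 − α_j) = 10·1 = 10 ≡ 10 (mod 13).
Step 5: correct position 1: c_1 = r_1 − e = 0 − 10 ≡ 3 (mod 13). Hence c = [3, 11, 5, 9, 1].
  Check: interpolating c through the α_i gives m(x) = 2 + 2·x (degree < 2) with m(α_i) = c_i for every i, so c is indeed a codeword.


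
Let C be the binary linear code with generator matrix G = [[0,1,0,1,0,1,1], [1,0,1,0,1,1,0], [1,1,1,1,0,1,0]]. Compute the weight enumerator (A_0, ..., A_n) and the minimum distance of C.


Weight distribution: A_0 = 1, A_3 = 3, A_4 = 2, A_5 = 1, A_6 = 1. Minimum distance d = 3.

Enumerate all 2^3 = 8 messages m ∈ F_2^3.
For each, compute codeword c = mG in F_2^7, then tally its weight.
  m = 000 → c = 0000000, weight = 0.
  m = 100 → c = 0101011, weight = 4.
  m = 010 → c = 1010110, weight = 4.
  m = 110 → c = 1111101, weight = 6.
  m = 001 → c = 1111010, weight = 5.
  m = 101 → c = 1010001, weight = 3.
  m = 011 → c = 0101100, weight = 3.
  m = 111 → c = 0000111, weight = 3.
Tally weights:
  weight 0: 1 codewords.
  weight 3: 3 codewords.
  weight 4: 2 codewords.
  weight 5: 1 codewords.
  weight 6: 1 codewords.
Minimum distance d = smallest w > 0 with A_w > 0 = 3.
Sanity: Σ A_w = 8 = 2^3 = 8 ✓.


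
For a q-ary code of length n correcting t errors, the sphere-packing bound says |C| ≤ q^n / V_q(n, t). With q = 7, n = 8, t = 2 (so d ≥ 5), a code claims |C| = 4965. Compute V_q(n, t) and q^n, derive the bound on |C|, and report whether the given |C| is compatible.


V_q(n, t) = 1057, q^n = 5764801, Hamming bound = 5453, |C| = 4965 ≤ bound (satisfied).

Step 1: Compute V_q(n, t) = Σ_{j=0}^2 C(n, j) (q−1)^j.
  j = 0: C(8,0)·(6)^0 = 1·1 = 1.
  j = 1: C(8,1)·(6)^1 = 8·6 = 48.
  j = 2: C(8,2)·(6)^2 = 28·36 = 1008.
  V_q(n, t) = 1 + 48 + 1008 = 1057.
Step 2: q^n = 7^8 = 5764801.
Step 3: Hamming bound ⌊q^n / V_q(n,t)⌋ = ⌊5764801/1057⌋ = 5453.
Step 4: Compare |C| = 4965 to 5453: satisfied.
The claimed |C| lies below the Hamming bound.


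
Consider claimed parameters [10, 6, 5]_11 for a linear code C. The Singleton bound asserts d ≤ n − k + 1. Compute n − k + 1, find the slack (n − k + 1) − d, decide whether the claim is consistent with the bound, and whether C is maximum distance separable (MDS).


Singleton RHS = n − k + 1 = 5, slack = 0, bound satisfied, MDS.

Singleton bound: d ≤ n − k + 1.
Here n = 10, k = 6, so n − k + 1 = 5.
Given d = 5, check d ≤ 5: YES.
Slack = (n − k + 1) − d = 0.
The code is MDS (slack = 0).
Description: the claimed parameters are [10, 6, 5]_11; such a code would be MDS (meets Singleton bound).


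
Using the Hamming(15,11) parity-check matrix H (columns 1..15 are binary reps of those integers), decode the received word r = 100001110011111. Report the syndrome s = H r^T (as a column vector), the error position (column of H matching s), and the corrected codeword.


s = (0, 0, 1, 1)^T, error position = 3, corrected codeword c = 101001110011111

Compute s = H r^T mod 2 one row at a time:
  s_1 = 1 + 0 + 0 + 1 + 1 + 1 + 1 + 1 = 6 ≡ 0 (mod 2).
  s_2 = 0 + 0 + 1 + 1 + 1 + 1 + 1 + 1 = 6 ≡ 0 (mod 2).
  s_3 = 0 + 0 + 1 + 1 + 0 + 1 + 1 + 1 = 5 ≡ 1 (mod 2).
  s_4 = 1 + 0 + 0 + 1 + 0 + 1 + 1 + 1 = 5 ≡ 1 (mod 2).
s = (0, 0, 1, 1)^T — this equals column 3 of H (binary 0011), so error is at position 3.
Correct: flip bit 3 of r = 100001110011111 to get c = 101001110011111.


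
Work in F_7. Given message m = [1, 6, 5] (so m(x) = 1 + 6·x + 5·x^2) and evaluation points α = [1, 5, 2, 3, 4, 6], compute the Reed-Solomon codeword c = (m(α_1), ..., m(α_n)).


c = [5, 2, 5, 1, 0, 0]

Message polynomial: m(x) = 1 + 6·x + 5·x^2 (mod 7).
For each evaluation point α_i, compute m(α_i) mod 7:
  α_1 = 1: Horner steps 5 → 4 → 5, so m(1) = 5.
  α_2 = 5: Horner steps 5 → 3 → 2, so m(5) = 2.
  α_3 = 2: Horner steps 5 → 2 → 5, so m(2) = 5.
  α_4 = 3: Horner steps 5 → 0 → 1, so m(3) = 1.
  α_5 = 4: Horner steps 5 → 5 → 0, so m(4) = 0.
  α_6 = 6: Horner steps 5 → 1 → 0, so m(6) = 0.
Codeword c = [5, 2, 5, 1, 0, 0] ∈ F_7^6.


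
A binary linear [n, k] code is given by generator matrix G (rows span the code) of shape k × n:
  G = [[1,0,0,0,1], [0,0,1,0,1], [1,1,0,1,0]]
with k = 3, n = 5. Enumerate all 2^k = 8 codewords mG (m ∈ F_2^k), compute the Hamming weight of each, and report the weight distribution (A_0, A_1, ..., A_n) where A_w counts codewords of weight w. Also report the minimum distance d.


Weight distribution: A_0 = 1, A_2 = 3, A_3 = 3, A_5 = 1. Minimum distance d = 2.

Enumerate all 2^3 = 8 messages m ∈ F_2^3.
For each, compute codeword c = mG in F_2^5, then tally its weight.
  m = 000 → c = 00000, weight = 0.
  m = 100 → c = 10001, weight = 2.
  m = 010 → c = 00101, weight = 2.
  m = 110 → c = 10100, weight = 2.
  m = 001 → c = 11010, weight = 3.
  m = 101 → c = 01011, weight = 3.
  m = 011 → c = 11111, weight = 5.
  m = 111 → c = 01110, weight = 3.
Tally weights:
  weight 0: 1 codewords.
  weight 2: 3 codewords.
  weight 3: 3 codewords.
  weight 5: 1 codewords.
Minimum distance d = smallest w > 0 with A_w > 0 = 2.
Sanity: Σ A_w = 8 = 2^3 = 8 ✓.


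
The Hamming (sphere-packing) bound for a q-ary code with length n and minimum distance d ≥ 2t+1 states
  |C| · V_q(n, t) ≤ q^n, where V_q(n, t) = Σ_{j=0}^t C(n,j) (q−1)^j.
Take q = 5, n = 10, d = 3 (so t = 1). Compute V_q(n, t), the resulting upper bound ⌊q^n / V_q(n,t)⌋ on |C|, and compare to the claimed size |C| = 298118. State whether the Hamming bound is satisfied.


V_q(n, t) = 41, q^n = 9765625, Hamming bound = 238185, |C| = 298118 > bound (violated).

Step 1: Compute V_q(n, t) = Σ_{j=0}^1 C(n, j) (q−1)^j.
  j = 0: C(10,0)·(4)^0 = 1·1 = 1.
  j = 1: C(10,1)·(4)^1 = 10·4 = 40.
  V_q(n, t) = 1 + 40 = 41.
Step 2: q^n = 5^10 = 9765625.
Step 3: Hamming bound ⌊q^n / V_q(n,t)⌋ = ⌊9765625/41⌋ = 238185.
Step 4: Compare |C| = 298118 to 238185: violated.
The claimed |C| lies above the Hamming bound, so no 5-ary code of length 10 with d ≥ 3 can have 298118 codewords.


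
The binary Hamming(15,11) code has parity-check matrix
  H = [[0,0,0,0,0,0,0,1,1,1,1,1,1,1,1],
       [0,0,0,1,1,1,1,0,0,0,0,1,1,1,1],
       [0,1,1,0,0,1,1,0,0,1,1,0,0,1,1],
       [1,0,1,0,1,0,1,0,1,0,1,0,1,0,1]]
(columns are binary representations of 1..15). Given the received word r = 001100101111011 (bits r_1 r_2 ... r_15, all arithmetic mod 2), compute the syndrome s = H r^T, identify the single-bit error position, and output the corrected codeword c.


s = (0, 1, 0, 1)^T, error position = 5, corrected codeword c = 001110101111011

Compute s = H r^T mod 2 one row at a time:
  s_1 = 0 + 1 + 1 + 1 + 1 + 0 + 1 + 1 = 6 ≡ 0 (mod 2).
  s_2 = 1 + 0 + 0 + 1 + 1 + 0 + 1 + 1 = 5 ≡ 1 (mod 2).
  s_3 = 0 + 1 + 0 + 1 + 1 + 1 + 1 + 1 = 6 ≡ 0 (mod 2).
  s_4 = 0 + 1 + 0 + 1 + 1 + 1 + 0 + 1 = 5 ≡ 1 (mod 2).
s = (0, 1, 0, 1)^T — this equals column 5 of H (binary 0101), so error is at position 5.
Correct: flip bit 5 of r = 001100101111011 to get c = 001110101111011.


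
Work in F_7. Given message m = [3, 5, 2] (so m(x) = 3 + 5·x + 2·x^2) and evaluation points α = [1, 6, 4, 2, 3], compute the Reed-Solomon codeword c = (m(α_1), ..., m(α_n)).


c = [3, 0, 6, 0, 1]

Message polynomial: m(x) = 3 + 5·x + 2·x^2 (mod 7).
For each evaluation point α_i, compute m(α_i) mod 7:
  α_1 = 1: Horner steps 2 → 0 → 3, so m(1) = 3.
  α_2 = 6: Horner steps 2 → 3 → 0, so m(6) = 0.
  α_3 = 4: Horner steps 2 → 6 → 6, so m(4) = 6.
  α_4 = 2: Horner steps 2 → 2 → 0, so m(2) = 0.
  α_5 = 3: Horner steps 2 → 4 → 1, so m(3) = 1.
Codeword c = [3, 0, 6, 0, 1] ∈ F_7^5.


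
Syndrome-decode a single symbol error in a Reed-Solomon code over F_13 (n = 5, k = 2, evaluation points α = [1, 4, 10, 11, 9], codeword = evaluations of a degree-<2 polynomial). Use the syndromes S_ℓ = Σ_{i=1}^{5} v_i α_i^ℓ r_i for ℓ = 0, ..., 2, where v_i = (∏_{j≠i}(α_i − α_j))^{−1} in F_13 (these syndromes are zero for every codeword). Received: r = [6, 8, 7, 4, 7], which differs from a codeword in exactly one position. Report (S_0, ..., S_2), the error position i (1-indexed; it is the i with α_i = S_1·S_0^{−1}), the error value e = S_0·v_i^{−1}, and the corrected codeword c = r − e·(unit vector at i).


S = (9, 12, 3), error at position 3, error magnitude e = 8, c = [6, 8, 12, 4, 7].

Step 1: column multipliers v_i = (∏_{j≠i}(α_i − α_j))^{−1} mod 13.
  i = 1 (α = 1): (1−4)(1−10)(1−11)(1−9) = (−3)·(−9)·(−10)·(−8) = 2160 ≡ 2, so v_1 = 2^{−1} = 7 (mod 13).
  i = 2 (α = 4): (4−1)(4−10)(4−11)(4−9) = 3·(−6)·(−7)·(−5) = −630 ≡ 7, so v_2 = 7^{−1} = 2 (mod 13).
  i = 3 (α = 10): (10−1)(10−4)(10−11)(10−9) = 9·6·(−1)·1 = −54 ≡ 11, so v_3 = 11^{−1} = 6 (mod 13).
  i = 4 (α = 11): (11−1)(11−4)(11−10)(11−9) = 10·7·1·2 = 140 ≡ 10, so v_4 = 10^{−1} = 4 (mod 13).
  i = 5 (α = 9): (9−1)(9−4)(9−10)(9−11) = 8·5·(−1)·(−2) = 80 ≡ 2, so v_5 = 2^{−1} = 7 (mod 13).
  v = [7, 2, 6, 4, 7].
Step 2: syndromes of r = [6, 8, 7, 4, 7] (all sums mod 13).
  S_0 = Σ v_i r_i = 7·6 + 2·8 + 6·7 + 4·4 + 7·7 = 165 ≡ 9.
  S_1 = Σ v_i α_i r_i = 7·1·6 + 2·4·8 + 6·10·7 + 4·11·4 + 7·9·7 = 1143 ≡ 12.
  α_i^2 mod 13 = [1, 3, 9, 4, 3].
  S_2 = Σ v_i α_i^2 r_i = 7·1·6 + 2·3·8 + 6·9·7 + 4·4·4 + 7·3·7 = 679 ≡ 3.
  S = (9, 12, 3) ≠ 0, so r is not a codeword (an error is present).
Step 3: locate the error. For a single error e at position i, S_ℓ = v_i·e·α_i^ℓ, so α_err = S_1/S_0.
  S_0^{−1} = 9^{−1} = 3 (mod 13), so α_err = 12·3 = 36 ≡ 10 = α_3. Error position i = 3.
  Consistency check: S_2/S_1 = 3·12 = 36 ≡ 10 = α_err ✓ (single-error assumption holds).
Step 4: error magnitude e = S_0/v_3 = S_0·∏_{j≠3}(α_3 − α_j) = 9·11 = 99 ≡ 8 (mod 13).
Step 5: correct position 3: c_3 = r_3 − e = 7 − 8 ≡ 12 (mod 13). Hence c = [6, 8, 12, 4, 7].
  Check: interpolating c through the α_i gives m(x) = 1 + 5·x (degree < 2) with m(α_i) = c_i for every i, so c is indeed a codeword.


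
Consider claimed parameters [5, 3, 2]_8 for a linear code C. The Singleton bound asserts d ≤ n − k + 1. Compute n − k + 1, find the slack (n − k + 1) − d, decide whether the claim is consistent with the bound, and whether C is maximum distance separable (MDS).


Singleton RHS = n − k + 1 = 3, slack = 1, bound satisfied, not MDS.

Singleton bound: d ≤ n − k + 1.
Here n = 5, k = 3, so n − k + 1 = 3.
Given d = 2, check d ≤ 3: YES.
Slack = (n − k + 1) − d = 1.
The code is NOT MDS (slack = 1 > 0).
Description: the claimed parameters are [5, 3, 2]_8; such a code would be non-MDS.


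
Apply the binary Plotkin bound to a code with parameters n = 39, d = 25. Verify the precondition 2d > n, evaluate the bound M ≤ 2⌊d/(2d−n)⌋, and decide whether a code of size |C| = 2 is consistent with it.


Plotkin bound M ≤ 4; given |C| = 2 ≤ bound (satisfied).

Check applicability: 2d = 50, n = 39.
2d − n = 11 > 0, so Plotkin applies.
Compute d/(2d−n) = 25/11 ≈ 2.2727.
⌊d/(2d−n)⌋ = 2.
Plotkin bound: M ≤ 2·2 = 4.
Given |C| = 2, check: satisfied.
This |C| is below the Plotkin bound.
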